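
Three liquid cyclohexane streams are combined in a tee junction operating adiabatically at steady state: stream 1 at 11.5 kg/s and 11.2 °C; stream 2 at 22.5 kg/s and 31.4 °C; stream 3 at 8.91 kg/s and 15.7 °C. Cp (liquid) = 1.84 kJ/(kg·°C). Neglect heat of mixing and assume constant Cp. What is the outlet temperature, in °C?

No heat crosses the boundary, so H_out = H_in.
T_out = Σ ṁᵢCp,ᵢTᵢ / Σ ṁᵢCp,ᵢ
      = 1794.3 / 78.954 = 22.726 °C

T_out = 22.7 °C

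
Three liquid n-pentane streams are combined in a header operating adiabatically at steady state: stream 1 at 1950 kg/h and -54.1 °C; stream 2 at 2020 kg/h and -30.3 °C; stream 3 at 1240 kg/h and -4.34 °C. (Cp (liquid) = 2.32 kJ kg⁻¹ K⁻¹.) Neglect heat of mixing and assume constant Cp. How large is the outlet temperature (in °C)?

Energy balance with Q = 0: Σ ṁᵢCp,ᵢ(T_out − Tᵢ) = 0
T_out = Σ ṁᵢCp,ᵢTᵢ / Σ ṁᵢCp,ᵢ
      = -399230 / 12087 = -33.029 °C

T_out = -33.0 °C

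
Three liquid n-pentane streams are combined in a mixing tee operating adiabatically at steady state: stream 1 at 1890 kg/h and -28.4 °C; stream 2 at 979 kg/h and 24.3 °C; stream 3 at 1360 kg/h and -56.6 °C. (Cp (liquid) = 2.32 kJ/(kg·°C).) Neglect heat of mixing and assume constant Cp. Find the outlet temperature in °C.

T_out = -25.3 °C

Energy balance with Q = 0: Σ ṁᵢCp,ᵢ(T_out − Tᵢ) = 0
Σ ṁᵢCp,ᵢTᵢ = 1890×2.32×-28.4 + 979×2.32×24.3 + 1360×2.32×-56.6 = -247920
Σ ṁᵢCp,ᵢ = 1890×2.32 + 979×2.32 + 1360×2.32 = 9811.3
T_out = -247920 / 9811.3 = -25.269 °C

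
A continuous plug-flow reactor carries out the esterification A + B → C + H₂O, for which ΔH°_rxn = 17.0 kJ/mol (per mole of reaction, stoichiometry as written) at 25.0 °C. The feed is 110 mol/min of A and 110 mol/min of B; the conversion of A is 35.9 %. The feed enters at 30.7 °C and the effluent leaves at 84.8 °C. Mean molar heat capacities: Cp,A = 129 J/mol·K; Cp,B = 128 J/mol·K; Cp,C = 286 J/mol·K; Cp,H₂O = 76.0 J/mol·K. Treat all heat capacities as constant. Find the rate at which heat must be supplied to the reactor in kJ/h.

Extent of reaction ξ = 0.359 × 110 = 39.49 mol/min
Reaction term: ξ·ΔH°_rxn = 39.49 × 17.0 = 671.33 kJ/min
Sensible, feed 30.7→25 °C: -161.14 kJ/min
Outlet flows (mol/min): A 70.51, B 70.51, C 39.49, H₂O 39.49
Sensible, products 25→84.8 °C: 1938.5 kJ/min
Q = ΔH = 2448.7 kJ/min = 40.812 kW
Heat supplied = 146920 kJ/h

Q_in = 147000 kJ/h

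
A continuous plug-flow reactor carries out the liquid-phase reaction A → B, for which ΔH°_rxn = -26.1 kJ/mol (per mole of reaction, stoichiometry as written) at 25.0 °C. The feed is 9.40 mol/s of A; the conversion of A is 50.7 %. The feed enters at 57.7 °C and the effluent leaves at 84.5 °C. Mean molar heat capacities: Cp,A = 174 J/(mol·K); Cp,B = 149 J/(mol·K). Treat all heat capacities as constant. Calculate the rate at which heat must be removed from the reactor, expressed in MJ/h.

Q_out = 316 MJ/h

Extent of reaction ξ = 0.507 × 9.40 = 4.7658 mol/s
Reaction term: ξ·ΔH°_rxn = 4.7658 × -26.1 = -124.39 kJ/s
Sensible, feed 57.7→25 °C: -53.484 kJ/s
Outlet flows (mol/s): A 4.6342, B 4.7658
Sensible, products 25→84.5 °C: 90.229 kJ/s
Q = ΔH = -87.642 kJ/s = -87.642 kW
Heat removed = 315.51 MJ/h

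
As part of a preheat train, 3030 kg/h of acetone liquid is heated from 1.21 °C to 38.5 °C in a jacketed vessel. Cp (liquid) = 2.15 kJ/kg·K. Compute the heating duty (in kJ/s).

Q = ṁ·Cp·ΔT = 3030 × 2.15 × (38.5 − 1.21) = 242930 kJ/h
Converting: 242930 / 3600 s = 67.479 kW

Q = 67.5 kJ/s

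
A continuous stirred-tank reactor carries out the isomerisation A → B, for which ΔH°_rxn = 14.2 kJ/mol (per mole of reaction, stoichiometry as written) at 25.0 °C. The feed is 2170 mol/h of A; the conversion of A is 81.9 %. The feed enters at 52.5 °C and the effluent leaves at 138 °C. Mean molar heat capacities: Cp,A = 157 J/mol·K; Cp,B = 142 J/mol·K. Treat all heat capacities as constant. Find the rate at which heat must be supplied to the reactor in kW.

Extent of reaction ξ = 0.819 × 2170 = 1777.2 mol/h
Reaction term: ξ·ΔH°_rxn = 1777.2 × 14.2 = 25237 kJ/h
Sensible, feed 52.5→25 °C: -9369 kJ/h
Outlet flows (mol/h): A 392.77, B 1777.2
Sensible, products 25→138 °C: 35486 kJ/h
Q = ΔH = 51353 kJ/h = 14.265 kW
Heat supplied = 14.265 kW

Q_in = 14.3 kW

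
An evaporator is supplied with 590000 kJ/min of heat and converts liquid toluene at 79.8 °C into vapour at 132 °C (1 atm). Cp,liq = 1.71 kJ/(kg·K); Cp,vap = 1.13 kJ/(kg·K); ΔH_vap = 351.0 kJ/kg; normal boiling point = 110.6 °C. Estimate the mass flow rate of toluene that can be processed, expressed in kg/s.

Δh = 1.71×(110.6−79.8) + 351.0 + 1.13×(132−110.6) = 427.85 kJ/kg
Q = 590000 kJ/min = 9833.3 kJ/s = 9833.3 kJ/s
ṁ = Q/Δh = 9833.3 / 427.85 = 22.983 kg/s

ṁ = 23.0 kg/s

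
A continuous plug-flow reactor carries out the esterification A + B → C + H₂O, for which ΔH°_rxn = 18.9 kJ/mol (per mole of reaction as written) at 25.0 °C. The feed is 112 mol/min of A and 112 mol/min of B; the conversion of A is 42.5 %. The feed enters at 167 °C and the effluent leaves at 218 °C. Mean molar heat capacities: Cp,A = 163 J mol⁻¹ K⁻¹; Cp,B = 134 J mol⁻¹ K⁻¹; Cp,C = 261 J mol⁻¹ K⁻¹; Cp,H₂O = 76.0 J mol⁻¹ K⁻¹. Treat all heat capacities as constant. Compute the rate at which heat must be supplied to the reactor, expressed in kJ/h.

Extent of reaction ξ = 0.425 × 112 = 47.6 mol/min
Reaction term: ξ·ΔH°_rxn = 47.6 × 18.9 = 899.64 kJ/min
Sensible, feed 167→25 °C: -4723.5 kJ/min
Outlet flows (mol/min): A 64.4, B 64.4, C 47.6, H₂O 47.6
Sensible, products 25→218 °C: 6787.4 kJ/min
Q = ΔH = 2963.6 kJ/min = 49.393 kW
Heat supplied = 177810 kJ/h

Q_in = 178000 kJ/h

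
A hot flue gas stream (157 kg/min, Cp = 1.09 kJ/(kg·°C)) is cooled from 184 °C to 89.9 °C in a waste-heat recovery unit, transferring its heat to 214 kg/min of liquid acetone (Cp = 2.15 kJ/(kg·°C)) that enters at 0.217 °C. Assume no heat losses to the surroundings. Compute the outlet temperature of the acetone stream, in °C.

Heat released by hot stream: Q = 157 × 1.09 × (184 − 89.9) = 16103 kJ/min
Energy balance on cold side (adiabatic exchanger): Q = ṁ_c·Cp_c·(T_c,out − T_c,in)
T_c,out = 0.217 + 16103/(214 × 2.15) = 35.217 °C

T_c,out = 35.2 °C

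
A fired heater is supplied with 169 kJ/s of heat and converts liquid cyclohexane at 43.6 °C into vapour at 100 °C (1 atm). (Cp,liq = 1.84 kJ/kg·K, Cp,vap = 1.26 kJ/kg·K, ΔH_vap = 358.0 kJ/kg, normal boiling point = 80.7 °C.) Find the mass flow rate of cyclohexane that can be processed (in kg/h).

ṁ = 1350 kg/h

Δh = 1.84×(80.7−43.6) + 358.0 + 1.26×(100−80.7) = 450.58 kJ/kg
Q = 169 kJ/s = 169 kJ/s = 608400 kJ/h
ṁ = Q/Δh = 608400 / 450.58 = 1350.3 kg/h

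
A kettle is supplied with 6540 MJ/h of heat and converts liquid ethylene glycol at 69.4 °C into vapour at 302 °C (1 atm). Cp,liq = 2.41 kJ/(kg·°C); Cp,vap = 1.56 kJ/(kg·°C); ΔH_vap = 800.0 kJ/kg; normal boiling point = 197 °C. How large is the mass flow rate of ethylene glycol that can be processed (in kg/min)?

Δh = 2.41×(197−69.4) + 800.0 + 1.56×(302−197) = 1271.3 kJ/kg
Q = 6540 MJ/h = 1816.7 kJ/s = 109000 kJ/min
ṁ = Q/Δh = 109000 / 1271.3 = 85.738 kg/min

ṁ = 85.7 kg/min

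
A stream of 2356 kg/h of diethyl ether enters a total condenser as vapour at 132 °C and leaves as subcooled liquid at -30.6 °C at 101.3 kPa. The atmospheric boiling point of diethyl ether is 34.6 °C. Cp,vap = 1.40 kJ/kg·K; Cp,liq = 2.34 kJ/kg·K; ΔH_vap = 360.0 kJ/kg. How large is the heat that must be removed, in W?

vapour 132→34.6 °C: -136.36 kJ/kg
condensation at 34.6 °C: -360 kJ/kg
liquid 34.6→-30.6 °C: -152.57 kJ/kg
Δh = -136.36 + -360 + -152.57 = -648.93 kJ/kg
Q = ṁ·Δh = 2356 kg/h × -648.93 kJ/kg = -1.5289e+06 kJ/h
|Q| = 424.69 kW = 424690 W

Q_c = 425000 W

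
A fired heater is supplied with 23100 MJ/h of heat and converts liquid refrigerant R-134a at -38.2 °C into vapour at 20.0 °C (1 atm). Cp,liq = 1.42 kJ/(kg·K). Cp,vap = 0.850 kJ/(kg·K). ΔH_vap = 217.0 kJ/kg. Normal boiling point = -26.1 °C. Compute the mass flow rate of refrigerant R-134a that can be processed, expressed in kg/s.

Δh = 1.42×(-26.1−-38.2) + 217.0 + 0.850×(20.0−-26.1) = 273.37 kJ/kg
Q = 23100 MJ/h = 6416.7 kJ/s = 6416.7 kJ/s
ṁ = Q/Δh = 6416.7 / 273.37 = 23.473 kg/s

ṁ = 23.5 kg/s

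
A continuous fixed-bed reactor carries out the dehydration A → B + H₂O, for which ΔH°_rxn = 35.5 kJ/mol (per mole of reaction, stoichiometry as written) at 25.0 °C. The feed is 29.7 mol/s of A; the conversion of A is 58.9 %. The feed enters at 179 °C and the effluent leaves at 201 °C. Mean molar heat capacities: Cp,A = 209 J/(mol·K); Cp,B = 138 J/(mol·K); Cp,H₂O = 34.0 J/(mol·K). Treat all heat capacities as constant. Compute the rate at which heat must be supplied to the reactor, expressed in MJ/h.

Extent of reaction ξ = 0.589 × 29.7 = 17.493 mol/s
Reaction term: ξ·ΔH°_rxn = 17.493 × 35.5 = 621.01 kJ/s
Sensible, feed 179→25 °C: -955.92 kJ/s
Outlet flows (mol/s): A 12.207, B 17.493, H₂O 17.493
Sensible, products 25→201 °C: 978.57 kJ/s
Q = ΔH = 643.66 kJ/s = 643.66 kW
Heat supplied = 2317.2 MJ/h

Q_in = 2320 MJ/h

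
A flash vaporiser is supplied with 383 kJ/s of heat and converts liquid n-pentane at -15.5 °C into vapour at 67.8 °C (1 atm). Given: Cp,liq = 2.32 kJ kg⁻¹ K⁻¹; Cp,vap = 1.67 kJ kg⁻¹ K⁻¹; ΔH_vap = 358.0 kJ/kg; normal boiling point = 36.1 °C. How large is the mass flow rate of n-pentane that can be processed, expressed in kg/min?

Δh = 2.32×(36.1−-15.5) + 358.0 + 1.67×(67.8−36.1) = 530.65 kJ/kg
Q = 383 kJ/s = 383 kJ/s = 22980 kJ/min
ṁ = Q/Δh = 22980 / 530.65 = 43.305 kg/min

ṁ = 43.3 kg/min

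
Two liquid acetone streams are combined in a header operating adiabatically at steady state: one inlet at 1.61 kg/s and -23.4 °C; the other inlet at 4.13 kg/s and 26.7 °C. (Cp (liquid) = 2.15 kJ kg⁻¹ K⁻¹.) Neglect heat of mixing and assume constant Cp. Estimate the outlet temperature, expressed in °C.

Energy balance with Q = 0: Σ ṁᵢCp,ᵢ(T_out − Tᵢ) = 0
T_out = Σ ṁᵢCp,ᵢTᵢ / Σ ṁᵢCp,ᵢ
      = 156.08 / 12.341 = 12.648 °C

T_out = 12.6 °C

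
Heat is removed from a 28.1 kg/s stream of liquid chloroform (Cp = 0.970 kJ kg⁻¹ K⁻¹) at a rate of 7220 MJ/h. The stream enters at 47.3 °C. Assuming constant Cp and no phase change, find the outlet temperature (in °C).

Q = 7220 MJ/h = 2005.6 kJ/s
ΔT = Q/(ṁ·Cp) = 2005.6/(28.1×0.970) = 73.579 K
T_out = 47.3 − 73.579 = -26.279 °C

T_out = -26.3 °C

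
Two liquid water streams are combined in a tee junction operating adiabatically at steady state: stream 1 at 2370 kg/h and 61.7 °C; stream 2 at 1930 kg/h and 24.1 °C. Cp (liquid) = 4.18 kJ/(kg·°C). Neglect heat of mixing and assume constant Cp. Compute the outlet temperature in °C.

Adiabatic, steady state ⇒ Σ ṁᵢCp,ᵢ(T_out − Tᵢ) = 0
T_out = Σ ṁᵢCp,ᵢTᵢ / Σ ṁᵢCp,ᵢ
      = 805660 / 17974 = 44.824 °C

T_out = 44.8 °C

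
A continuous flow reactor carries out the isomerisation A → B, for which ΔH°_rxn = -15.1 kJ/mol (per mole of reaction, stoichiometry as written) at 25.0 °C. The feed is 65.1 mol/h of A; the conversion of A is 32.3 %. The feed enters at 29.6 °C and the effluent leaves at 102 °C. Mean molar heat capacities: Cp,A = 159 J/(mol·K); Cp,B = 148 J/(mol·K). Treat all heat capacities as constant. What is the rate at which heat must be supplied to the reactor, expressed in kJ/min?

Q_in = 6.90 kJ/min

Extent of reaction ξ = 0.323 × 65.1 = 21.027 mol/h
Reaction term: ξ·ΔH°_rxn = 21.027 × -15.1 = -317.51 kJ/h
Sensible, feed 29.6→25 °C: -47.614 kJ/h
Outlet flows (mol/h): A 44.073, B 21.027
Sensible, products 25→102 °C: 779.21 kJ/h
Q = ΔH = 414.08 kJ/h = 0.11502 kW
Heat supplied = 6.9014 kJ/min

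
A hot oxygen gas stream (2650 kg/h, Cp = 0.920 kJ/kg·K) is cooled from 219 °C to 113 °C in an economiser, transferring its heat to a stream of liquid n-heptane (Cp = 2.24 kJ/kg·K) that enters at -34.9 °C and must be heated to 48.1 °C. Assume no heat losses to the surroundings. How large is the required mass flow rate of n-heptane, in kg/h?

Heat released by hot stream: Q = 2650 × 0.920 × (219 − 113) = 258430 kJ/h
Energy balance on cold side (adiabatic exchanger): Q = ṁ_c·Cp_c·(T_c,out − T_c,in)
ṁ_c = 258430 / [2.24 × (48.1 − -34.9)] = 1390 kg/h

ṁ_c = 1390 kg/h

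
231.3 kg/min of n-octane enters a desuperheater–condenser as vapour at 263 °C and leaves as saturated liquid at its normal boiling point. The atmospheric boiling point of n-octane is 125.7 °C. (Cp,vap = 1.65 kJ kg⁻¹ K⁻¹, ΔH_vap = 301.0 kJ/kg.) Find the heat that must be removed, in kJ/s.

vapour 263→125.7 °C: -226.55 kJ/kg
condensation at 125.7 °C: -301 kJ/kg
Δh = -226.55 + -301 = -527.55 kJ/kg
Q = ṁ·Δh = 231.3 kg/min × -527.55 kJ/kg = -122020 kJ/min
|Q| = 2033.7 kW

Q_c = 2030 kJ/s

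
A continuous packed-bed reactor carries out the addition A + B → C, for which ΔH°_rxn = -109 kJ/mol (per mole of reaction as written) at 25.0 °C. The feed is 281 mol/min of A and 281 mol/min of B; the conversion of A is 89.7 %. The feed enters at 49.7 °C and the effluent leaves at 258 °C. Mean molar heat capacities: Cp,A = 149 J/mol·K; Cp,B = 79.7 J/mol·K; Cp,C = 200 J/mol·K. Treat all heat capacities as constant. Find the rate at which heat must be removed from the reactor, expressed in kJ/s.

Q_out = 263 kJ/s

Extent of reaction ξ = 0.897 × 281 = 252.06 mol/min
Reaction term: ξ·ΔH°_rxn = 252.06 × -109 = -27474 kJ/min
Sensible, feed 49.7→25 °C: -1587.3 kJ/min
Outlet flows (mol/min): A 28.943, B 28.943, C 252.06
Sensible, products 25→258 °C: 13288 kJ/min
Q = ΔH = -15773 kJ/min = -262.89 kW
Heat removed = 262.89 kJ/s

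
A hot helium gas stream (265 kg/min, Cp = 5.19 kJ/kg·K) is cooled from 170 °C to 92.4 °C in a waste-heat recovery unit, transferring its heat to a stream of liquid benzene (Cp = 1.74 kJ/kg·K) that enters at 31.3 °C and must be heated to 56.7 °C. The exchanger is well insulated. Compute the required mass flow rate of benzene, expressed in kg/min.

Heat released by hot stream: Q = 265 × 5.19 × (170 − 92.4) = 106730 kJ/min
Energy balance on cold side (adiabatic exchanger): Q = ṁ_c·Cp_c·(T_c,out − T_c,in)
ṁ_c = 106730 / [1.74 × (56.7 − 31.3)] = 2414.9 kg/min

ṁ_c = 2410 kg/min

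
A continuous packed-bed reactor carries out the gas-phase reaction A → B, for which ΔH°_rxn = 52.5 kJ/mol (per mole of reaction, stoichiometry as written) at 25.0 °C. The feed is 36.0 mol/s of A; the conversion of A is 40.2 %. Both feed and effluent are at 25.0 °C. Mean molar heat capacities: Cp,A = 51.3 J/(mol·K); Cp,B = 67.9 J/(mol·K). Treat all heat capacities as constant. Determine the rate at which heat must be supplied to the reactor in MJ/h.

Q_in = 2740 MJ/h

Extent of reaction ξ = 0.402 × 36.0 = 14.472 mol/s
Reaction term: ξ·ΔH°_rxn = 14.472 × 52.5 = 759.78 kJ/s
Q = ΔH = 759.78 kJ/s = 759.78 kW
Heat supplied = 2735.2 MJ/h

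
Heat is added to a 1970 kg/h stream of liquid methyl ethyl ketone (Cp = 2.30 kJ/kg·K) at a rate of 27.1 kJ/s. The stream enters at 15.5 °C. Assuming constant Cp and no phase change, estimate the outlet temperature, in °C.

T_out = 37.0 °C

Q = 27.1 kJ/s = 97560 kJ/h
ΔT = Q/(ṁ·Cp) = 97560/(1970×2.30) = 21.532 K
T_out = 15.5 + 21.532 = 37.032 °C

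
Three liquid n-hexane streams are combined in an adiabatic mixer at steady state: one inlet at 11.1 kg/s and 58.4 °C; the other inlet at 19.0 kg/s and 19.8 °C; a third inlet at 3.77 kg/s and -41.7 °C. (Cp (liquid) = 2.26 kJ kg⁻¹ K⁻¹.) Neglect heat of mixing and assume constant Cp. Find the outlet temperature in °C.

Adiabatic, steady state ⇒ Σ ṁᵢCp,ᵢ(T_out − Tᵢ) = 0
T_out = Σ ṁᵢCp,ᵢTᵢ / Σ ṁᵢCp,ᵢ
      = 1959.9 / 76.546 = 25.605 °C

T_out = 25.6 °C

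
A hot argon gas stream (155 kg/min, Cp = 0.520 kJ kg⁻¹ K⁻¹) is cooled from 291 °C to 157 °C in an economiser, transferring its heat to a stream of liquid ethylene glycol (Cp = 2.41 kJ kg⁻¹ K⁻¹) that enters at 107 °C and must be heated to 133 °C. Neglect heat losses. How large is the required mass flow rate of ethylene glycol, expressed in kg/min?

Heat released by hot stream: Q = 155 × 0.520 × (291 − 157) = 10800 kJ/min
Energy balance on cold side (adiabatic exchanger): Q = ṁ_c·Cp_c·(T_c,out − T_c,in)
ṁ_c = 10800 / [2.41 × (133 − 107)] = 172.37 kg/min

ṁ_c = 172 kg/min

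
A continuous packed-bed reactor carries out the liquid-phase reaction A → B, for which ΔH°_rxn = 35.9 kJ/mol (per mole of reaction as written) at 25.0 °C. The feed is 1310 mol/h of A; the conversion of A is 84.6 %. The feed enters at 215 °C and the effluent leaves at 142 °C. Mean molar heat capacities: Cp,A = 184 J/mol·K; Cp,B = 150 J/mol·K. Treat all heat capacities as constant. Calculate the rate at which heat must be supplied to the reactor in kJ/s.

Extent of reaction ξ = 0.846 × 1310 = 1108.3 mol/h
Reaction term: ξ·ΔH°_rxn = 1108.3 × 35.9 = 39787 kJ/h
Sensible, feed 215→25 °C: -45798 kJ/h
Outlet flows (mol/h): A 201.74, B 1108.3
Sensible, products 25→142 °C: 23793 kJ/h
Q = ΔH = 17782 kJ/h = 4.9394 kW
Heat supplied = 4.9394 kJ/s

Q_in = 4.94 kJ/s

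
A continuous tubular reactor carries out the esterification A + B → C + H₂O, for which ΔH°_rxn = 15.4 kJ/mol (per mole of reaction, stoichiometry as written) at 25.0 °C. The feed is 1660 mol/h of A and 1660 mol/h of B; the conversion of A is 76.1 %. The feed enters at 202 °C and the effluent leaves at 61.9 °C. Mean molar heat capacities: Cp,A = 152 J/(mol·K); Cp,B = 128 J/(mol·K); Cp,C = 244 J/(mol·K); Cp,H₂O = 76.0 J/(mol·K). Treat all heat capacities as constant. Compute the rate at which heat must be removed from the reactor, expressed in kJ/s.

Q_out = 12.2 kJ/s

Extent of reaction ξ = 0.761 × 1660 = 1263.3 mol/h
Reaction term: ξ·ΔH°_rxn = 1263.3 × 15.4 = 19454 kJ/h
Sensible, feed 202→25 °C: -82270 kJ/h
Outlet flows (mol/h): A 396.74, B 396.74, C 1263.3, H₂O 1263.3
Sensible, products 25→61.9 °C: 19016 kJ/h
Q = ΔH = -43800 kJ/h = -12.167 kW
Heat removed = 12.167 kJ/s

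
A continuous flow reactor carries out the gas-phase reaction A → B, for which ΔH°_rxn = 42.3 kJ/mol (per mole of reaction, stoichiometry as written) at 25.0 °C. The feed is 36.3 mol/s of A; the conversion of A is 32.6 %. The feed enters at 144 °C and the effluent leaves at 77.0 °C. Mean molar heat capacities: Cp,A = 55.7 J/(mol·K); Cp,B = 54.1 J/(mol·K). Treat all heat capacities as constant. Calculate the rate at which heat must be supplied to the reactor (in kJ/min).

Extent of reaction ξ = 0.326 × 36.3 = 11.834 mol/s
Reaction term: ξ·ΔH°_rxn = 11.834 × 42.3 = 500.57 kJ/s
Sensible, feed 144→25 °C: -240.61 kJ/s
Outlet flows (mol/s): A 24.466, B 11.834
Sensible, products 25→77.0 °C: 104.15 kJ/s
Q = ΔH = 364.12 kJ/s = 364.12 kW
Heat supplied = 21847 kJ/min

Q_in = 21800 kJ/min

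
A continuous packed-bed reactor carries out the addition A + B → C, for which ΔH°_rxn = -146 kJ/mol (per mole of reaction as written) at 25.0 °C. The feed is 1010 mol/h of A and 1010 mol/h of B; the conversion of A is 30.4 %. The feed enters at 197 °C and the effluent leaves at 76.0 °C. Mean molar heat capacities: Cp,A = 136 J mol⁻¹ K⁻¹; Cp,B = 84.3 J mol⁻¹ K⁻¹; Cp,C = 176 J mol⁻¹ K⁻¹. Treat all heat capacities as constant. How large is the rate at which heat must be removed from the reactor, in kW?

Extent of reaction ξ = 0.304 × 1010 = 307.04 mol/h
Reaction term: ξ·ΔH°_rxn = 307.04 × -146 = -44828 kJ/h
Sensible, feed 197→25 °C: -38271 kJ/h
Outlet flows (mol/h): A 702.96, B 702.96, C 307.04
Sensible, products 25→76.0 °C: 10654 kJ/h
Q = ΔH = -72444 kJ/h = -20.123 kW
Heat removed = 20.123 kW

Q_out = 20.1 kW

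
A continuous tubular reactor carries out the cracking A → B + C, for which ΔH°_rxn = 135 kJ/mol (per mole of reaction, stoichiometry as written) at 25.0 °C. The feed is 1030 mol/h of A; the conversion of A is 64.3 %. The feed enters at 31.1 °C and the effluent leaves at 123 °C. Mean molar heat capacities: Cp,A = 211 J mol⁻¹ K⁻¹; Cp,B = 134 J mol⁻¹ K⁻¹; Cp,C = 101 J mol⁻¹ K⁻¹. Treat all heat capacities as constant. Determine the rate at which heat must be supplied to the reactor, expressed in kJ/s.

Q_in = 30.8 kJ/s

Extent of reaction ξ = 0.643 × 1030 = 662.29 mol/h
Reaction term: ξ·ΔH°_rxn = 662.29 × 135 = 89409 kJ/h
Sensible, feed 31.1→25 °C: -1325.7 kJ/h
Outlet flows (mol/h): A 367.71, B 662.29, C 662.29
Sensible, products 25→123 °C: 22856 kJ/h
Q = ΔH = 110940 kJ/h = 30.817 kW
Heat supplied = 30.817 kJ/s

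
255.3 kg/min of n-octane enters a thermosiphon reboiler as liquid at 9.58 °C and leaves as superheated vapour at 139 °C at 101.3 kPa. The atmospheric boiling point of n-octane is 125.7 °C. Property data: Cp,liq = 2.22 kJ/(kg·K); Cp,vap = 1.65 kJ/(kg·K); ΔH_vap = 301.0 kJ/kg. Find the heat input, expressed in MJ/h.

liquid 9.58→125.7 °C: 257.79 kJ/kg
vaporisation at 125.7 °C: 301 kJ/kg
vapour 125.7→139 °C: 21.945 kJ/kg
Δh = 257.79 + 301 + 21.945 = 580.73 kJ/kg
Q = ṁ·Δh = 255.3 kg/min × 580.73 kJ/kg = 148260 kJ/min
|Q| = 2471 kW = 8895.6 MJ/h

Q = 8900 MJ/h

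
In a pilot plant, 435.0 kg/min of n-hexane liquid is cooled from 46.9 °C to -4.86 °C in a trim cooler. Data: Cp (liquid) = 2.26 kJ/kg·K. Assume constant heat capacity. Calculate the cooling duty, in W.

Q = ṁ·Cp·ΔT = 435.0 × 2.26 × (-4.86 − 46.9) = -50885 kJ/min
Converting: 50885 / 60 s = 848.09 kW
Cooling duty = 848090 W

Q_c = 848000 W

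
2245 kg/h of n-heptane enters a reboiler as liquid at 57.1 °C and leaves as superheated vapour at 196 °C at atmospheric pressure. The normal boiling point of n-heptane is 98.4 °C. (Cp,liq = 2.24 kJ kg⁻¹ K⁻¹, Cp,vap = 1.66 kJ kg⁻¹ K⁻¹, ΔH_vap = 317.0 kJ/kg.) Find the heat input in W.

Q = 356000 W

liquid 57.1→98.4 °C: 92.512 kJ/kg
vaporisation at 98.4 °C: 317 kJ/kg
vapour 98.4→196 °C: 162.02 kJ/kg
Δh = 92.512 + 317 + 162.02 = 571.53 kJ/kg
Q = ṁ·Δh = 2245 kg/h × 571.53 kJ/kg = 1.2831e+06 kJ/h
|Q| = 356.41 kW = 356410 W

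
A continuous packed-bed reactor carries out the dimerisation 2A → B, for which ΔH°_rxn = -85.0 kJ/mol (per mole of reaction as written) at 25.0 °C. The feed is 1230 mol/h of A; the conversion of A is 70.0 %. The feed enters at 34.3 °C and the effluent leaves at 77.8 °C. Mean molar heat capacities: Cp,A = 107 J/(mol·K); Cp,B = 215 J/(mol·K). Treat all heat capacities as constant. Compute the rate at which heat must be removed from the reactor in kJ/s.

Q_out = 8.57 kJ/s

Extent of reaction ξ = 0.700 × 1230 / 2 = 430.5 mol/h
Reaction term: ξ·ΔH°_rxn = 430.5 × -85.0 = -36592 kJ/h
Sensible, feed 34.3→25 °C: -1224 kJ/h
Outlet flows (mol/h): A 369, B 430.5
Sensible, products 25→77.8 °C: 6971.7 kJ/h
Q = ΔH = -30845 kJ/h = -8.568 kW
Heat removed = 8.568 kJ/s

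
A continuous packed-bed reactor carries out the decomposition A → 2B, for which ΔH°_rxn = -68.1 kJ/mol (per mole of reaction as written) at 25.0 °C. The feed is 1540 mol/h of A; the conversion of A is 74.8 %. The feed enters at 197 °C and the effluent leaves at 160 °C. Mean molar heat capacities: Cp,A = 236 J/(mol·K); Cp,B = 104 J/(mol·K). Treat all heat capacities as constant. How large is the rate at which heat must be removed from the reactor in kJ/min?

Q_out = 1600 kJ/min

Extent of reaction ξ = 0.748 × 1540 = 1151.9 mol/h
Reaction term: ξ·ΔH°_rxn = 1151.9 × -68.1 = -78446 kJ/h
Sensible, feed 197→25 °C: -62512 kJ/h
Outlet flows (mol/h): A 388.08, B 2303.8
Sensible, products 25→160 °C: 44710 kJ/h
Q = ΔH = -96247 kJ/h = -26.735 kW
Heat removed = 1604.1 kJ/min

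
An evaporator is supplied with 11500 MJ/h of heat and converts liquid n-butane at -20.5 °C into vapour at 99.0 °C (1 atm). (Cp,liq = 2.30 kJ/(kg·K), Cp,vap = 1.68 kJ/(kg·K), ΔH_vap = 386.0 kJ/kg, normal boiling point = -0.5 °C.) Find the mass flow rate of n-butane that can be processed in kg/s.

ṁ = 5.33 kg/s

Δh = 2.30×(-0.5−-20.5) + 386.0 + 1.68×(99.0−-0.5) = 599.16 kJ/kg
Q = 11500 MJ/h = 3194.4 kJ/s = 3194.4 kJ/s
ṁ = Q/Δh = 3194.4 / 599.16 = 5.3315 kg/s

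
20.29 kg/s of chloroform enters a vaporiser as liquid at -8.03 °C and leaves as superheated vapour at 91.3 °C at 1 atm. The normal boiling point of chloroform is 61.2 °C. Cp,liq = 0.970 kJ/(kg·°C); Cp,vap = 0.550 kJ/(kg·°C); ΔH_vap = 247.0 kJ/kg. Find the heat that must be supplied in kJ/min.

liquid -8.03→61.2 °C: 67.153 kJ/kg
vaporisation at 61.2 °C: 247 kJ/kg
vapour 61.2→91.3 °C: 16.555 kJ/kg
Δh = 67.153 + 247 + 16.555 = 330.71 kJ/kg
Q = ṁ·Δh = 20.29 kg/s × 330.71 kJ/kg = 6710.1 kJ/s
|Q| = 6710.1 kW = 402600 kJ/min

Q = 403000 kJ/min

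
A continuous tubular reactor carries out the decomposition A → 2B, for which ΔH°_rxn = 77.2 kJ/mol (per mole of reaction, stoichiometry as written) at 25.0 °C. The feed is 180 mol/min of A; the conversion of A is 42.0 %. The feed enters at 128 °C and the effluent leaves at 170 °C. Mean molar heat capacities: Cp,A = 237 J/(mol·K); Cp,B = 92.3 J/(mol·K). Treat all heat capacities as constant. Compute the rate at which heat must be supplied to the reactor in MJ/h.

Q_in = 423 MJ/h

Extent of reaction ξ = 0.420 × 180 = 75.6 mol/min
Reaction term: ξ·ΔH°_rxn = 75.6 × 77.2 = 5836.3 kJ/min
Sensible, feed 128→25 °C: -4394 kJ/min
Outlet flows (mol/min): A 104.4, B 151.2
Sensible, products 25→170 °C: 5611.3 kJ/min
Q = ΔH = 7053.6 kJ/min = 117.56 kW
Heat supplied = 423.22 MJ/h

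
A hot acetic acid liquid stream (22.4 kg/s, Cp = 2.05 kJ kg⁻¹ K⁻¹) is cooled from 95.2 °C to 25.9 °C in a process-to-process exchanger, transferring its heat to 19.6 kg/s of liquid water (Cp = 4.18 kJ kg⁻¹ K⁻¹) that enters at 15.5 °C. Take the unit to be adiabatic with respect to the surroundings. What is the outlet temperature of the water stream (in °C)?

T_c,out = 54.3 °C

Heat released by hot stream: Q = 22.4 × 2.05 × (95.2 − 25.9) = 3182.3 kJ/s
Energy balance on cold side (adiabatic exchanger): Q = ṁ_c·Cp_c·(T_c,out − T_c,in)
T_c,out = 15.5 + 3182.3/(19.6 × 4.18) = 54.342 °C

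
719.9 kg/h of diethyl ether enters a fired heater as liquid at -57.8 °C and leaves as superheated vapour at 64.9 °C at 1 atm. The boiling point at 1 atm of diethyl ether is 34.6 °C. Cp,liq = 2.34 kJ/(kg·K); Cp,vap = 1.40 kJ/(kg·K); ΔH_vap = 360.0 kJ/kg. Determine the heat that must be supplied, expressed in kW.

liquid -57.8→34.6 °C: 216.22 kJ/kg
vaporisation at 34.6 °C: 360 kJ/kg
vapour 34.6→64.9 °C: 42.42 kJ/kg
Δh = 216.22 + 360 + 42.42 = 618.64 kJ/kg
Q = ṁ·Δh = 719.9 kg/h × 618.64 kJ/kg = 445360 kJ/h
|Q| = 123.71 kW

Q = 124 kW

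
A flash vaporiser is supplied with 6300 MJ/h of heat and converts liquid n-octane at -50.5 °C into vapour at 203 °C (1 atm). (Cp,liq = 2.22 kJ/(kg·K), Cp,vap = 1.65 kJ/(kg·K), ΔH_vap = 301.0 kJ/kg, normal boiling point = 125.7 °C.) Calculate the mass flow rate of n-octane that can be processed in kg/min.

ṁ = 128 kg/min

Δh = 2.22×(125.7−-50.5) + 301.0 + 1.65×(203−125.7) = 819.71 kJ/kg
Q = 6300 MJ/h = 1750 kJ/s = 105000 kJ/min
ṁ = Q/Δh = 105000 / 819.71 = 128.09 kg/min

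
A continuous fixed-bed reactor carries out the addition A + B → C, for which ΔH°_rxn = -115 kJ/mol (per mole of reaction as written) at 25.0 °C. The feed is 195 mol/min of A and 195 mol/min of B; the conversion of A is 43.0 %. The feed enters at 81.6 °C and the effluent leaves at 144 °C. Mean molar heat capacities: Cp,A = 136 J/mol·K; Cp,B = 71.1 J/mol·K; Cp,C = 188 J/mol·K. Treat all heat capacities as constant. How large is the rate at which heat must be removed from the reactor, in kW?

Extent of reaction ξ = 0.430 × 195 = 83.85 mol/min
Reaction term: ξ·ΔH°_rxn = 83.85 × -115 = -9642.8 kJ/min
Sensible, feed 81.6→25 °C: -2285.8 kJ/min
Outlet flows (mol/min): A 111.15, B 111.15, C 83.85
Sensible, products 25→144 °C: 4615.2 kJ/min
Q = ΔH = -7313.3 kJ/min = -121.89 kW
Heat removed = 121.89 kW

Q_out = 122 kW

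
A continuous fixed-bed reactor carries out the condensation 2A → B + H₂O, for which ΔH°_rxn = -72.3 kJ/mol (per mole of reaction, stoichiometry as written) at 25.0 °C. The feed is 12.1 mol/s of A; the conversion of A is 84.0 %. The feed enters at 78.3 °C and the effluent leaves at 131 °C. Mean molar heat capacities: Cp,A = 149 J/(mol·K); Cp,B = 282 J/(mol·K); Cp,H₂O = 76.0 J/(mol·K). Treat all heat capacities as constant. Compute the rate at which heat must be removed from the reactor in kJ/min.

Q_out = 14400 kJ/min

Extent of reaction ξ = 0.840 × 12.1 / 2 = 5.082 mol/s
Reaction term: ξ·ΔH°_rxn = 5.082 × -72.3 = -367.43 kJ/s
Sensible, feed 78.3→25 °C: -96.095 kJ/s
Outlet flows (mol/s): A 1.936, B 5.082, H₂O 5.082
Sensible, products 25→131 °C: 223.43 kJ/s
Q = ΔH = -240.09 kJ/s = -240.09 kW
Heat removed = 14406 kJ/min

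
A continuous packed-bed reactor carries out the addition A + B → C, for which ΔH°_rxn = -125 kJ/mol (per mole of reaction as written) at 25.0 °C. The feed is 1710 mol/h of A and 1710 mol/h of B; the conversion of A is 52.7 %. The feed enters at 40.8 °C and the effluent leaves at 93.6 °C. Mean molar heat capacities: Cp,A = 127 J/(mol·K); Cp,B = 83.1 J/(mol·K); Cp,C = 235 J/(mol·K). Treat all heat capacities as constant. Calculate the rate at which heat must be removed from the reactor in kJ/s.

Extent of reaction ξ = 0.527 × 1710 = 901.17 mol/h
Reaction term: ξ·ΔH°_rxn = 901.17 × -125 = -112650 kJ/h
Sensible, feed 40.8→25 °C: -5676.5 kJ/h
Outlet flows (mol/h): A 808.83, B 808.83, C 901.17
Sensible, products 25→93.6 °C: 26185 kJ/h
Q = ΔH = -92137 kJ/h = -25.594 kW
Heat removed = 25.594 kJ/s

Q_out = 25.6 kJ/s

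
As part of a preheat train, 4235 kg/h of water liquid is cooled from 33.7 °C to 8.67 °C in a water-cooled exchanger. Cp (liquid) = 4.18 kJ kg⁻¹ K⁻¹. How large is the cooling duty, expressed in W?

Q_c = 123000 W

Q = ṁ·Cp·ΔT = 4235 × 4.18 × (8.67 − 33.7) = -443090 kJ/h
Converting: 443090 / 3600 s = 123.08 kW
Cooling duty = 123080 W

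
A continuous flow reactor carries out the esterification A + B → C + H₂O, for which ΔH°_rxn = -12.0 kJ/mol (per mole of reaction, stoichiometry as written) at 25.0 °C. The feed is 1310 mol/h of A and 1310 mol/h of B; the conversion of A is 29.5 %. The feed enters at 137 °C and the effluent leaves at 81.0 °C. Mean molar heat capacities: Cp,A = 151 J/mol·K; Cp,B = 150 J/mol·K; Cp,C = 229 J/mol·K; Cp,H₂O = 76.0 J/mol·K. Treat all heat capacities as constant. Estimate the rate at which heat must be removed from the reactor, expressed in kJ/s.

Q_out = 7.40 kJ/s

Extent of reaction ξ = 0.295 × 1310 = 386.45 mol/h
Reaction term: ξ·ΔH°_rxn = 386.45 × -12.0 = -4637.4 kJ/h
Sensible, feed 137→25 °C: -44163 kJ/h
Outlet flows (mol/h): A 923.55, B 923.55, C 386.45, H₂O 386.45
Sensible, products 25→81.0 °C: 22168 kJ/h
Q = ΔH = -26632 kJ/h = -7.3978 kW
Heat removed = 7.3978 kJ/s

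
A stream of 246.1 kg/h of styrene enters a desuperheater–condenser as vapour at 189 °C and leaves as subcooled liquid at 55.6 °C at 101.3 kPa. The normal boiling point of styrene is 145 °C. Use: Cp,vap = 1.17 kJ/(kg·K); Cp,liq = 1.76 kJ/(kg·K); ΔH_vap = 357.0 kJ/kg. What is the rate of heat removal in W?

vapour 189→145 °C: -51.48 kJ/kg
condensation at 145 °C: -357 kJ/kg
liquid 145→55.6 °C: -157.34 kJ/kg
Δh = -51.48 + -357 + -157.34 = -565.82 kJ/kg
Q = ṁ·Δh = 246.1 kg/h × -565.82 kJ/kg = -139250 kJ/h
|Q| = 38.68 kW = 38680 W

Q_c = 38700 W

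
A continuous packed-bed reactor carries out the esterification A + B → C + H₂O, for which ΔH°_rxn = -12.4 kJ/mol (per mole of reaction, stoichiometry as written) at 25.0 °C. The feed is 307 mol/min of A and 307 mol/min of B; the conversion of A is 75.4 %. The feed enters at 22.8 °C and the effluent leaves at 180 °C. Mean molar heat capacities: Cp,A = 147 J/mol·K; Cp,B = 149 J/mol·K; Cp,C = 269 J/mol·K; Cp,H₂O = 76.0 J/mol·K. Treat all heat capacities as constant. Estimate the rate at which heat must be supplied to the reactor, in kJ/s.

Q_in = 220 kJ/s

Extent of reaction ξ = 0.754 × 307 = 231.48 mol/min
Reaction term: ξ·ΔH°_rxn = 231.48 × -12.4 = -2870.3 kJ/min
Sensible, feed 22.8→25 °C: 199.92 kJ/min
Outlet flows (mol/min): A 75.522, B 75.522, C 231.48, H₂O 231.48
Sensible, products 25→180 °C: 15843 kJ/min
Q = ΔH = 13173 kJ/min = 219.55 kW
Heat supplied = 219.55 kJ/s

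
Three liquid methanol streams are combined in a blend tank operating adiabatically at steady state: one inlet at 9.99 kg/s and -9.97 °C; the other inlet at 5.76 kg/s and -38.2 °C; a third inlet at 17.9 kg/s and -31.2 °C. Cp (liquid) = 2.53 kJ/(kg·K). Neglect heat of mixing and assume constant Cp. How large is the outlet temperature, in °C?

Energy balance with Q = 0: Σ ṁᵢCp,ᵢ(T_out − Tᵢ) = 0
Σ ṁᵢCp,ᵢTᵢ = 9.99×2.53×-9.97 + 5.76×2.53×-38.2 + 17.9×2.53×-31.2 = -2221.6
Σ ṁᵢCp,ᵢ = 9.99×2.53 + 5.76×2.53 + 17.9×2.53 = 85.134
T_out = -2221.6 / 85.134 = -26.095 °C

T_out = -26.1 °C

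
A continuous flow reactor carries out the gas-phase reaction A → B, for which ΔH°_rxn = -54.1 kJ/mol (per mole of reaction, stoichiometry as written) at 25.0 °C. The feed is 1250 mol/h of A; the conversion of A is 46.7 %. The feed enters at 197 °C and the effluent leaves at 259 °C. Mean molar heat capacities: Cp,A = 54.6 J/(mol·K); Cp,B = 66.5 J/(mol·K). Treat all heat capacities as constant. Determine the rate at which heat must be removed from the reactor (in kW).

Q_out = 7.15 kW

Extent of reaction ξ = 0.467 × 1250 = 583.75 mol/h
Reaction term: ξ·ΔH°_rxn = 583.75 × -54.1 = -31581 kJ/h
Sensible, feed 197→25 °C: -11739 kJ/h
Outlet flows (mol/h): A 666.25, B 583.75
Sensible, products 25→259 °C: 17596 kJ/h
Q = ΔH = -25724 kJ/h = -7.1455 kW
Heat removed = 7.1455 kW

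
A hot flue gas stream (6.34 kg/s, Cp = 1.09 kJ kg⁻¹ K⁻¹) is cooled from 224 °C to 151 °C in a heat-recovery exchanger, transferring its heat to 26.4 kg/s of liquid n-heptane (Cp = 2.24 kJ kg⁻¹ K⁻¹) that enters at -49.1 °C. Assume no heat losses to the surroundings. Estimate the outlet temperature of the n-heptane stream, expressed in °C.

Heat released by hot stream: Q = 6.34 × 1.09 × (224 − 151) = 504.47 kJ/s
Energy balance on cold side (adiabatic exchanger): Q = ṁ_c·Cp_c·(T_c,out − T_c,in)
T_c,out = -49.1 + 504.47/(26.4 × 2.24) = -40.569 °C

T_c,out = -40.6 °C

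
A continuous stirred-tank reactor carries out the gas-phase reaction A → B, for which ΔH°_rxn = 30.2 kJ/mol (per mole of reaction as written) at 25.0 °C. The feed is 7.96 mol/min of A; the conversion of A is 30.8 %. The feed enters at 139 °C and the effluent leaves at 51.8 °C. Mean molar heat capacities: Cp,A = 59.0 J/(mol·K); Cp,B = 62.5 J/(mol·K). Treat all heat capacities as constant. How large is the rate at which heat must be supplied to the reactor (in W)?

Q_in = 555 W

Extent of reaction ξ = 0.308 × 7.96 = 2.4517 mol/min
Reaction term: ξ·ΔH°_rxn = 2.4517 × 30.2 = 74.041 kJ/min
Sensible, feed 139→25 °C: -53.539 kJ/min
Outlet flows (mol/min): A 5.5083, B 2.4517
Sensible, products 25→51.8 °C: 12.816 kJ/min
Q = ΔH = 33.318 kJ/min = 0.5553 kW
Heat supplied = 555.3 W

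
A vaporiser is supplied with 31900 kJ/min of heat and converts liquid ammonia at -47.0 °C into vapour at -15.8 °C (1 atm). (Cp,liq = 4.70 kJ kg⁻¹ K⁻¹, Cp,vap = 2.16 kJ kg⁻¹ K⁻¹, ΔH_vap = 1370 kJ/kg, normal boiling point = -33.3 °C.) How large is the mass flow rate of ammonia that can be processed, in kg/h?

Δh = 4.70×(-33.3−-47.0) + 1370 + 2.16×(-15.8−-33.3) = 1472.2 kJ/kg
Q = 31900 kJ/min = 531.67 kJ/s = 1.914e+06 kJ/h
ṁ = Q/Δh = 1.914e+06 / 1472.2 = 1300.1 kg/h

ṁ = 1300 kg/h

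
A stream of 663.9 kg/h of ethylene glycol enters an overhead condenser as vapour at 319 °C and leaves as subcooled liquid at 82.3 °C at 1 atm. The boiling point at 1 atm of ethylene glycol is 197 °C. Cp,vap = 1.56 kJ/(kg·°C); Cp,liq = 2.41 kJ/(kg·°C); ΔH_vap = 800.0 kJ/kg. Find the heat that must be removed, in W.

Q_c = 234000 W

vapour 319→197 °C: -190.32 kJ/kg
condensation at 197 °C: -800 kJ/kg
liquid 197→82.3 °C: -276.43 kJ/kg
Δh = -190.32 + -800 + -276.43 = -1266.7 kJ/kg
Q = ṁ·Δh = 663.9 kg/h × -1266.7 kJ/kg = -840990 kJ/h
|Q| = 233.61 kW = 233610 W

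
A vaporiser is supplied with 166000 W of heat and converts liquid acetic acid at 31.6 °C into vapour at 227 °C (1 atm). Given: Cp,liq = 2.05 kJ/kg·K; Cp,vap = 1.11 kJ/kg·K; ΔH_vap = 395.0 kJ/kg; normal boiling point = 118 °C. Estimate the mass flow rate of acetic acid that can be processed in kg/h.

Δh = 2.05×(118−31.6) + 395.0 + 1.11×(227−118) = 693.11 kJ/kg
Q = 166000 W = 166 kJ/s = 597600 kJ/h
ṁ = Q/Δh = 597600 / 693.11 = 862.2 kg/h

ṁ = 862 kg/h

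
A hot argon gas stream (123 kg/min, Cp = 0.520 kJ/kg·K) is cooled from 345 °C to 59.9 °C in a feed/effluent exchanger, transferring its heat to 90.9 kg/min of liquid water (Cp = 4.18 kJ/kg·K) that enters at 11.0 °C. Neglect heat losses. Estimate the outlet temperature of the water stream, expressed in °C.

Heat released by hot stream: Q = 123 × 0.520 × (345 − 59.9) = 18235 kJ/min
Energy balance on cold side (adiabatic exchanger): Q = ṁ_c·Cp_c·(T_c,out − T_c,in)
T_c,out = 11.0 + 18235/(90.9 × 4.18) = 58.992 °C

T_c,out = 59.0 °C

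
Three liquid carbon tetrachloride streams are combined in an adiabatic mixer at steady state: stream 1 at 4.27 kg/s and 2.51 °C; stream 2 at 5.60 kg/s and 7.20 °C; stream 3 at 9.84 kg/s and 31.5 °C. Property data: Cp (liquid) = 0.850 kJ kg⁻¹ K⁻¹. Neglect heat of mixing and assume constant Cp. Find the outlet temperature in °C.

No heat crosses the boundary, so H_out = H_in.
T_out = Σ ṁᵢCp,ᵢTᵢ / Σ ṁᵢCp,ᵢ
      = 306.85 / 16.753 = 18.315 °C

T_out = 18.3 °C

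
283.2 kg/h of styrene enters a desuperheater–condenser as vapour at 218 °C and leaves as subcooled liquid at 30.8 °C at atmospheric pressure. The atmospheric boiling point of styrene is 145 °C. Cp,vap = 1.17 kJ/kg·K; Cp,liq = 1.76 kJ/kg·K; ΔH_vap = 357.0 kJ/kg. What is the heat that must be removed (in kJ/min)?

Q_c = 3040 kJ/min

vapour 218→145 °C: -85.41 kJ/kg
condensation at 145 °C: -357 kJ/kg
liquid 145→30.8 °C: -200.99 kJ/kg
Δh = -85.41 + -357 + -200.99 = -643.4 kJ/kg
Q = ṁ·Δh = 283.2 kg/h × -643.4 kJ/kg = -182210 kJ/h
|Q| = 50.614 kW = 3036.9 kJ/min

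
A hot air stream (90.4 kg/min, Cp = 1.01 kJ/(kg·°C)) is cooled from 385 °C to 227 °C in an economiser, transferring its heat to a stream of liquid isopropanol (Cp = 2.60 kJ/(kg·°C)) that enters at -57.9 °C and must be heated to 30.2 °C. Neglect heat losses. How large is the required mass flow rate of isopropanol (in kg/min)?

Heat released by hot stream: Q = 90.4 × 1.01 × (385 − 227) = 14426 kJ/min
Energy balance on cold side (adiabatic exchanger): Q = ṁ_c·Cp_c·(T_c,out − T_c,in)
ṁ_c = 14426 / [2.60 × (30.2 − -57.9)] = 62.979 kg/min

ṁ_c = 63.0 kg/min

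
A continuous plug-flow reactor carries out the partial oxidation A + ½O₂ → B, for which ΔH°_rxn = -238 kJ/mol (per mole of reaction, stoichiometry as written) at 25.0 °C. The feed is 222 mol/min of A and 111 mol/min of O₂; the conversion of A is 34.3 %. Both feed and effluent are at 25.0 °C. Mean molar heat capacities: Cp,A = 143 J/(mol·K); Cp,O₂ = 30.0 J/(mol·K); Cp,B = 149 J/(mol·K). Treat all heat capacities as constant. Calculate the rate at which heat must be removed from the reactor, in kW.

Extent of reaction ξ = 0.343 × 222 = 76.146 mol/min
Reaction term: ξ·ΔH°_rxn = 76.146 × -238 = -18123 kJ/min
Q = ΔH = -18123 kJ/min = -302.05 kW
Heat removed = 302.05 kW

Q_out = 302 kW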